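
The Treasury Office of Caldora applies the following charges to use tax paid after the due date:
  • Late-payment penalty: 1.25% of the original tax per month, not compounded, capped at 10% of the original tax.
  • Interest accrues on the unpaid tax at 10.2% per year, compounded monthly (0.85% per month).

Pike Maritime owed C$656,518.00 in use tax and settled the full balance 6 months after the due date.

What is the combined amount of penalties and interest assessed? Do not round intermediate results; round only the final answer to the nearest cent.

C$83,440.88

Penalty: 6 × 1.25% × C$656,518.00 = C$49,238.85 (below the 10% cap of C$65,651.80)
Interest: C$656,518.00 × ((1 + 0.0085)^6 − 1) = C$656,518.00 × 0.0520961… = C$34,202.0346…
Penalties + interest = C$49,238.8500 + C$34,202.0346… = C$83,440.88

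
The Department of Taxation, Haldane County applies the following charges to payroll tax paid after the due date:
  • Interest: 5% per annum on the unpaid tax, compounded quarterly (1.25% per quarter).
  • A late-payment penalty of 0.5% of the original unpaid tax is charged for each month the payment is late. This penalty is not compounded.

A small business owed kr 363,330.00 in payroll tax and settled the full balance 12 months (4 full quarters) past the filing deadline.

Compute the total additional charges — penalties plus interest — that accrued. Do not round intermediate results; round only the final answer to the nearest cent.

Late-payment penalty: 12 × 0.5% × kr 363,330.00 = kr 21,799.80
Interest: kr 363,330.00 × ((1 + 0.0125)^4 − 1) = kr 363,330.00 × 0.0509453… = kr 18,509.9693…
Penalties + interest = kr 21,799.8000 + kr 18,509.9693… = kr 40,309.77

kr 40,309.77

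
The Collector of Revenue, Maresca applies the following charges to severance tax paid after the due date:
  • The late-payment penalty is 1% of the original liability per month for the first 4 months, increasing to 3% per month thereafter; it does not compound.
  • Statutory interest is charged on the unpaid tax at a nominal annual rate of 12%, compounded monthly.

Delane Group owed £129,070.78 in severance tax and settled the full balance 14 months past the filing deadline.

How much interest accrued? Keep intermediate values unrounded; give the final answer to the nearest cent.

Interest (12%/yr ÷ 12 = 1%/month): £129,070.78 × ((1 + 0.01)^14 − 1) = £19,292.7533…

£19,292.75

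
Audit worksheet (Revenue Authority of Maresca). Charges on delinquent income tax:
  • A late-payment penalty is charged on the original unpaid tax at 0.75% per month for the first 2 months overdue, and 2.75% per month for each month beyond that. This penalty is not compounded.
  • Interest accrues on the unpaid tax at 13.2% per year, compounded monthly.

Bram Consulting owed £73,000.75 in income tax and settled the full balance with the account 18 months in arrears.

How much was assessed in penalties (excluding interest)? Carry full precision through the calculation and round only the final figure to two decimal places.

Penalty, months 1–2: 2 × 0.75% × £73,000.75 = £1,095.01…
Penalty, months 3–18: 16 × 2.75% × £73,000.75 = £32,120.33
Total penalty = £1,095.01… + £32,120.33 = £33,215.34

£33,215.34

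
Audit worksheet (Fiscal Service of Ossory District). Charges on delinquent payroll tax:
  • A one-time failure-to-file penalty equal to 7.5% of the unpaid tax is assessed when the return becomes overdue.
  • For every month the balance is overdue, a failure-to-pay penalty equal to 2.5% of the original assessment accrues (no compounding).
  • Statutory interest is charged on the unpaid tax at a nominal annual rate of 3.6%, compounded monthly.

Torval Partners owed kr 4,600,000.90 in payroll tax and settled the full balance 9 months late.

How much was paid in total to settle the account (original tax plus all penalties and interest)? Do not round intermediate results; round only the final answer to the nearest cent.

Failure-to-file penalty: 7.5% × kr 4,600,000.90 = kr 345,000.07…
Failure-to-pay penalty: 9 × 2.5% × kr 4,600,000.90 = kr 1,035,000.20…
Interest (3.6%/yr ÷ 12 = 0.3%/month): kr 4,600,000.90 × ((1 + 0.003)^9 − 1) = kr 125,700.9045…
Total = kr 4,600,000.90 + kr 1,380,000.2700 + kr 125,700.9045… = kr 6,105,702.07

kr 6,105,702.07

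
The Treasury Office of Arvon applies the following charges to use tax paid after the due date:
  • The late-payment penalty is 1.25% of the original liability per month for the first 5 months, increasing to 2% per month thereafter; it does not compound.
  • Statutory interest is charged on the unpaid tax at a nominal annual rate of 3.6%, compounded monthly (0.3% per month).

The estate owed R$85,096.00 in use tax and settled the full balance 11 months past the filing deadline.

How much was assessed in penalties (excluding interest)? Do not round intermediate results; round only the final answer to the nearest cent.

R$15,530.02

Penalty, months 1–5: 5 × 1.25% × R$85,096.00 = R$5,318.50
Penalty, months 6–11: 6 × 2% × R$85,096.00 = R$10,211.52
Total penalty = R$5,318.50 + R$10,211.52 = R$15,530.02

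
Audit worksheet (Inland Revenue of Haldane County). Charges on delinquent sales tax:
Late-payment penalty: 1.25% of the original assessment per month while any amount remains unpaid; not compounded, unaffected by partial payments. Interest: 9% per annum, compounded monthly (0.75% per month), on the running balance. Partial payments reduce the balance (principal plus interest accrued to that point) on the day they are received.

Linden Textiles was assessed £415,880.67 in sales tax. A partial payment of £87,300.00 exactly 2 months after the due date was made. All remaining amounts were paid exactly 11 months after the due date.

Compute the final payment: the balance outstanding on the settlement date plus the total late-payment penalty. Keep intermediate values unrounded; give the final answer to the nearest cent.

Balance at month 2: £415,880.6700 × (1 + 0.0075)^2 = £422,142.2733…
After £87,300.00 payment: £422,142.2733… − £87,300.00 = £334,842.2733…
Balance at month 11: £334,842.2733… × (1 + 0.0075)^9 = £358,134.1829…
Penalty: 11 × 1.25% × £415,880.67 = £57,183.59…
Final settlement = outstanding balance + penalty = £358,134.1829… + £57,183.59… = £415,317.77

£415,317.77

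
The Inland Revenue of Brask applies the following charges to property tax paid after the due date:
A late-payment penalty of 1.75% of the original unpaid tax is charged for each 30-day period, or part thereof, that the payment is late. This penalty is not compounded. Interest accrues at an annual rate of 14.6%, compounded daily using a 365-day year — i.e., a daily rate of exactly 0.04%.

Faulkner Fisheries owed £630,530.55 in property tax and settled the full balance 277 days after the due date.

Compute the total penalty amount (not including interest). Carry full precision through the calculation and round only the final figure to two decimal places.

Penalty periods: ⌈277/30⌉ = 10; penalty = 10 × 1.75% × £630,530.55 = £110,342.85…

£110,342.85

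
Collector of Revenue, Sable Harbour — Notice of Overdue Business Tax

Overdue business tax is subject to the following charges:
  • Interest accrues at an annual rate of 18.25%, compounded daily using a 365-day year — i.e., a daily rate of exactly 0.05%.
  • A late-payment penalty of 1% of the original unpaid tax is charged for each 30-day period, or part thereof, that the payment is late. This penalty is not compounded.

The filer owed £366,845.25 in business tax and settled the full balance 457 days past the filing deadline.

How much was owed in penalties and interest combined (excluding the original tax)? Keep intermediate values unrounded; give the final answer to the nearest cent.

£152,843.05

Penalty periods: ⌈457/30⌉ = 16; penalty = 16 × 1% × £366,845.25 = £58,695.24
Interest: £366,845.25 × ((1 + 0.0005)^457 − 1) = £366,845.25 × 0.25664176… = £94,147.8111…
Penalties + interest = £58,695.2400 + £94,147.8111… = £152,843.05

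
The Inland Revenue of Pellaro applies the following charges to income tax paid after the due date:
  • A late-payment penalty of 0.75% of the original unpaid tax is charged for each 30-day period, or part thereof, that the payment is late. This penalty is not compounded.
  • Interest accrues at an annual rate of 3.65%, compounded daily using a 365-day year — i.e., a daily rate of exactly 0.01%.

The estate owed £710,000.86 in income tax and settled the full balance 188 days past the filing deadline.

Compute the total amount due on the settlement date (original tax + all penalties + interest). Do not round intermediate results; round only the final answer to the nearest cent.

£760,749.50

Penalty periods: ⌈188/30⌉ = 7; penalty = 7 × 0.75% × £710,000.86 = £37,275.05…
Interest: £710,000.86 × ((1 + 0.0001)^188 − 1) = £710,000.86 × 0.01897687… = £13,473.5975…
Total = £710,000.86 + £37,275.0452… + £13,473.5975… = £760,749.50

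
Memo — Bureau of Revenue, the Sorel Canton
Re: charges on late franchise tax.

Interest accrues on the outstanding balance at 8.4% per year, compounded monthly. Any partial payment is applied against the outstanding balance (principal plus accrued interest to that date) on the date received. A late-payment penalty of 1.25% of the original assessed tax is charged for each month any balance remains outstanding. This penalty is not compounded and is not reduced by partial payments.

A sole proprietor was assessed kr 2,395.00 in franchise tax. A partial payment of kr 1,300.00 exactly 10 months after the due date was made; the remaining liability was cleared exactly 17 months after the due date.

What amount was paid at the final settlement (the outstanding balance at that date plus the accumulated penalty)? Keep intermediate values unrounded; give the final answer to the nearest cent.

Monthly rate = 8.4% ÷ 12 = 0.7%
Balance at month 10: kr 2,395.0000 × (1 + 0.007)^10 = kr 2,568.0308…
After kr 1,300.00 payment: kr 2,568.0308… − kr 1,300.00 = kr 1,268.0308…
Balance at month 17: kr 1,268.0308… × (1 + 0.007)^7 = kr 1,331.4844…
Penalty: 17 × 1.25% × kr 2,395.00 = kr 508.94…
Final settlement = outstanding balance + penalty = kr 1,331.4844… + kr 508.94… = kr 1,840.42

kr 1,840.42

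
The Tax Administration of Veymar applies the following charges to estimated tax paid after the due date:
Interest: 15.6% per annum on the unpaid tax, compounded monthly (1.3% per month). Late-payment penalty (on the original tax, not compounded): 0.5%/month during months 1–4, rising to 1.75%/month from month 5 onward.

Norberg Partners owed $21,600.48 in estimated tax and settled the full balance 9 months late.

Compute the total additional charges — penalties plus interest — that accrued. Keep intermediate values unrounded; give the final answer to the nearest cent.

Penalty, months 1–4: 4 × 0.5% × $21,600.48 = $432.01…
Penalty, months 5–9: 5 × 1.75% × $21,600.48 = $1,890.04…
Interest: $21,600.48 × ((1 + 0.013)^9 − 1) = $21,600.48 × 0.1232722… = $2,662.7386…
Penalties + interest = $2,322.0516 + $2,662.7386… = $4,984.79

$4,984.79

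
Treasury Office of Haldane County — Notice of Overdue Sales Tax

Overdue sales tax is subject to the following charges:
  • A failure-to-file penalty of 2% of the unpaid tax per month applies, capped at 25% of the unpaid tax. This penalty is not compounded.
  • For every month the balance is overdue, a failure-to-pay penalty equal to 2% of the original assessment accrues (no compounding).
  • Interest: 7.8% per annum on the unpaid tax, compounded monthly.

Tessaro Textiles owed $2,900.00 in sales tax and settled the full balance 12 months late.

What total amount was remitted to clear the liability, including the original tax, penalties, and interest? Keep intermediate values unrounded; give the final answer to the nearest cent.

$4,526.46

Failure-to-file: 12 × 2% × $2,900.00 = $696.00 (under the 25% cap)
Failure-to-pay penalty = 2% × $2,900.00 × 12 mo = $696.00
Interest (7.8%/yr ÷ 12 = 0.65%/month): $2,900.00 × ((1 + 0.0065)^12 − 1) = $234.4645…
Total = $2,900.00 + $1,392.0000 + $234.4645… = $4,526.46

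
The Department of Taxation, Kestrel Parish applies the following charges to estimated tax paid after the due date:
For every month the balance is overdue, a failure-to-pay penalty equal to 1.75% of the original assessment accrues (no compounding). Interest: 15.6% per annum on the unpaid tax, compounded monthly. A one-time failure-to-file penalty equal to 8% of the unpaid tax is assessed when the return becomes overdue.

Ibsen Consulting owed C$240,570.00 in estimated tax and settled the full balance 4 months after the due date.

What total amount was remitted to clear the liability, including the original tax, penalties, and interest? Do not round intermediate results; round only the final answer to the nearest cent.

C$289,411.20

Failure-to-file penalty: 8% × C$240,570.00 = C$19,245.60
Failure-to-pay penalty: 4 × 1.75% × C$240,570.00 = C$16,839.90
Interest (15.6%/yr ÷ 12 = 1.3%/month): C$240,570.00 × ((1 + 0.013)^4 − 1) = C$12,755.6990…
Total = C$240,570.00 + C$36,085.5000 + C$12,755.6990… = C$289,411.20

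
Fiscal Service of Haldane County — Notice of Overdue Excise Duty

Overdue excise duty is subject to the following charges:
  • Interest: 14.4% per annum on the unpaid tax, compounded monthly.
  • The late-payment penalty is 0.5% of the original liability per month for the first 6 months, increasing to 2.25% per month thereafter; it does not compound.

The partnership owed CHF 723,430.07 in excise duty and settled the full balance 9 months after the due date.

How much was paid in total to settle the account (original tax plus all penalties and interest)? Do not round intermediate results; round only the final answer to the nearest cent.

CHF 875,952.13

Penalty, months 1–6: 6 × 0.5% × CHF 723,430.07 = CHF 21,702.90…
Penalty, months 7–9: 3 × 2.25% × CHF 723,430.07 = CHF 48,831.53…
Interest (14.4%/yr ÷ 12 = 1.2%/month): CHF 723,430.07 × ((1 + 0.012)^9 − 1) = CHF 81,987.6294…
Total = CHF 723,430.07 + CHF 70,534.4318… + CHF 81,987.6294… = CHF 875,952.13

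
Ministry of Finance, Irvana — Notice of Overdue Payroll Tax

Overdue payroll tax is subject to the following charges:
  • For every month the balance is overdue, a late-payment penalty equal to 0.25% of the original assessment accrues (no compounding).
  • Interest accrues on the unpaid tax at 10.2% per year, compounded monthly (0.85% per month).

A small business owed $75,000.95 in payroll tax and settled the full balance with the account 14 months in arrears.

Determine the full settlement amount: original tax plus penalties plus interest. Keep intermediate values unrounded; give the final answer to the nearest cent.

$87,061.37

Late-payment penalty = 0.25% × $75,000.95 × 14 mo = $2,625.03…
Interest: $75,000.95 × ((1 + 0.0085)^14 − 1) = $75,000.95 × 0.1258036… = $9,435.3900…
Total = $75,000.95 + $2,625.0333… + $9,435.3900… = $87,061.37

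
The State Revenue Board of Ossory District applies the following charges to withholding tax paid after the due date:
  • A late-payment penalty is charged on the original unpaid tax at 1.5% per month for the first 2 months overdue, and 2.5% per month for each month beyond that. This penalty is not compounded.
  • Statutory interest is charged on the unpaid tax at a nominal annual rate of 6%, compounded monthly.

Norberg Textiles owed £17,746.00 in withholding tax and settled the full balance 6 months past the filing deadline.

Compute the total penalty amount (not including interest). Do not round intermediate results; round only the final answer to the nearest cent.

£2,306.98

Penalty, months 1–2: 2 × 1.5% × £17,746.00 = £532.38
Penalty, months 3–6: 4 × 2.5% × £17,746.00 = £1,774.60
Total penalty = £532.38 + £1,774.60 = £2,306.98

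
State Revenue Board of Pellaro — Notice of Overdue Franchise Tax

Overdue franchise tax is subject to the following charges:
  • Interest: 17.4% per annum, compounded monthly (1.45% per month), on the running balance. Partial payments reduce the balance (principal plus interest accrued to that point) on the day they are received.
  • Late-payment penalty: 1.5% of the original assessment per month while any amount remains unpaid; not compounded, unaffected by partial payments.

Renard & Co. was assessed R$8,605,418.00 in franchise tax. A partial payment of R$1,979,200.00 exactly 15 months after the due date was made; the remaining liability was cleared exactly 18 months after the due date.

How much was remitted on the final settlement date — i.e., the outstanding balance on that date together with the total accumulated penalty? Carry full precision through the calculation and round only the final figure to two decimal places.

Balance at month 15: R$8,605,418.0000 × (1 + 0.0145)^15 = R$10,679,544.7813…
After R$1,979,200.00 payment: R$10,679,544.7813… − R$1,979,200.00 = R$8,700,344.7813…
Balance at month 18: R$8,700,344.7813… × (1 + 0.0145)^3 = R$9,084,324.0458…
Penalty: 18 × 1.5% × R$8,605,418.00 = R$2,323,462.86
Final settlement = outstanding balance + penalty = R$9,084,324.0458… + R$2,323,462.86 = R$11,407,786.91

R$11,407,786.91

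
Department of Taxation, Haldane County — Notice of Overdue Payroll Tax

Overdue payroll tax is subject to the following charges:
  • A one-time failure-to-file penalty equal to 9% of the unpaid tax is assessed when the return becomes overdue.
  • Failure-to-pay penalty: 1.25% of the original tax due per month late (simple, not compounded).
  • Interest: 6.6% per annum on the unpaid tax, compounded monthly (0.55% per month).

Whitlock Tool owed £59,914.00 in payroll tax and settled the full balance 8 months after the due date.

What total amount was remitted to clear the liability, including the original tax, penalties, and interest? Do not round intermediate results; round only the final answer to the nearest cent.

Failure-to-file penalty: 9% × £59,914.00 = £5,392.26
Failure-to-pay penalty = 1.25% × £59,914.00 × 8 mo = £5,991.40
Interest: £59,914.00 × ((1 + 0.0055)^8 − 1) = £59,914.00 × 0.0448564… = £2,687.5252…
Total = £59,914.00 + £11,383.6600 + £2,687.5252… = £73,985.19

£73,985.19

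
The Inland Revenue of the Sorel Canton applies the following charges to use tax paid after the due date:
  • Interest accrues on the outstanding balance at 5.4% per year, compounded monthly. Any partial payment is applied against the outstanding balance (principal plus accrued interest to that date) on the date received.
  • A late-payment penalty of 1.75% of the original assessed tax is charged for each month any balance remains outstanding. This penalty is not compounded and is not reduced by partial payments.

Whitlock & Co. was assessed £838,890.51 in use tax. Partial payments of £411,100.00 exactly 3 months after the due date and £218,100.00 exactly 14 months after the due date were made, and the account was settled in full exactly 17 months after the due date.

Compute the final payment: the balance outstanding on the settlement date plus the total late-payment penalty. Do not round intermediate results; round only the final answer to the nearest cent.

Monthly rate = 5.4% ÷ 12 = 0.45%
Balance at month 3: £838,890.5100 × (1 + 0.0045)^3 = £850,266.5709…
After £411,100.00 payment: £850,266.5709… − £411,100.00 = £439,166.5709…
Balance at month 14: £439,166.5709… × (1 + 0.0045)^11 = £461,401.1009…
After £218,100.00 payment: £461,401.1009… − £218,100.00 = £243,301.1009…
Balance at month 17: £243,301.1009… × (1 + 0.0045)^3 = £246,600.4685…
Penalty: 17 × 1.75% × £838,890.51 = £249,569.93…
Final settlement = outstanding balance + penalty = £246,600.4685… + £249,569.93… = £496,170.40

£496,170.40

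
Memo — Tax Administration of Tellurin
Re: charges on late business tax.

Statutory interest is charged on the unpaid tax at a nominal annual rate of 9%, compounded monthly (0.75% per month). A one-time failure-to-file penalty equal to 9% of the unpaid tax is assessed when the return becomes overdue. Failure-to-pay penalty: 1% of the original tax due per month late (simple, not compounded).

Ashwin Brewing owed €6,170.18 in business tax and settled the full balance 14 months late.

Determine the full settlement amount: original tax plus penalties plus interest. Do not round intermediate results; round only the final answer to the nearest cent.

Failure-to-file penalty: 9% × €6,170.18 = €555.32…
Failure-to-pay penalty: 14 × 1% × €6,170.18 = €863.83…
Interest: €6,170.18 × ((1 + 0.0075)^14 − 1) = €6,170.18 × 0.1102755… = €680.4199…
Total = €6,170.18 + €1,419.1414 + €680.4199… = €8,269.74

€8,269.74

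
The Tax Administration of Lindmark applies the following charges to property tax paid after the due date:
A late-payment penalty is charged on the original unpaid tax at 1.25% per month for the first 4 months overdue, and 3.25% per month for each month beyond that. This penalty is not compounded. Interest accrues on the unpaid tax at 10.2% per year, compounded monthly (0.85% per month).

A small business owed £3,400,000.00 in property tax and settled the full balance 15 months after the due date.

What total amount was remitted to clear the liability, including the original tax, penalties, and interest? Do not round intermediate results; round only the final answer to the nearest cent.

Penalty, months 1–4: 4 × 1.25% × £3,400,000.00 = £170,000.00
Penalty, months 5–15: 11 × 3.25% × £3,400,000.00 = £1,215,500.00
Interest: £3,400,000.00 × ((1 + 0.0085)^15 − 1) = £3,400,000.00 × 0.1353729… = £460,267.9872…
Total = £3,400,000.00 + £1,385,500.0000 + £460,267.9872… = £5,245,767.99

£5,245,767.99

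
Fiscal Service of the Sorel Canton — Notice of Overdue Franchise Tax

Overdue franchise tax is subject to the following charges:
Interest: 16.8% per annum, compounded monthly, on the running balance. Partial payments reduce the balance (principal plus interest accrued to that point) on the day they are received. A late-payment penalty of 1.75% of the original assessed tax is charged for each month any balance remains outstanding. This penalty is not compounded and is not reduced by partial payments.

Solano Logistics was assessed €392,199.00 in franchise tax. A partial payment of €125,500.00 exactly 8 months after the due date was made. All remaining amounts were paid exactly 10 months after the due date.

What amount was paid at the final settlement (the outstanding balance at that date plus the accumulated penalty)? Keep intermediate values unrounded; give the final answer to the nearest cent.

Monthly rate = 16.8% ÷ 12 = 1.4%
Balance at month 8: €392,199.0000 × (1 + 0.014)^8 = €438,339.0095…
After €125,500.00 payment: €438,339.0095… − €125,500.00 = €312,839.0095…
Balance at month 10: €312,839.0095… × (1 + 0.014)^2 = €321,659.8183…
Penalty: 10 × 1.75% × €392,199.00 = €68,634.83…
Final settlement = outstanding balance + penalty = €321,659.8183… + €68,634.83… = €390,294.64

€390,294.64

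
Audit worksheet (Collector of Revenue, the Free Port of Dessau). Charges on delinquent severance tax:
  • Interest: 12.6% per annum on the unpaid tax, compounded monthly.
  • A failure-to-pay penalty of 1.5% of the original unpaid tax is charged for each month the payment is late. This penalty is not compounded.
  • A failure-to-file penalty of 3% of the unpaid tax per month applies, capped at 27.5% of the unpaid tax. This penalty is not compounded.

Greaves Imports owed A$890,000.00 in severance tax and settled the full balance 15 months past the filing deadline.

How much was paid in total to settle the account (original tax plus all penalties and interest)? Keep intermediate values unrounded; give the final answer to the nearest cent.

A$1,485,961.76

Failure-to-file: 15 × 3% × A$890,000.00 = A$400,500.00, capped at 27.5% × A$890,000.00 = A$244,750.00
Failure-to-pay penalty = 1.5% × A$890,000.00 × 15 mo = A$200,250.00
Interest (12.6%/yr ÷ 12 = 1.05%/month): A$890,000.00 × ((1 + 0.0105)^15 − 1) = A$150,961.7565…
Total = A$890,000.00 + A$445,000.0000 + A$150,961.7565… = A$1,485,961.76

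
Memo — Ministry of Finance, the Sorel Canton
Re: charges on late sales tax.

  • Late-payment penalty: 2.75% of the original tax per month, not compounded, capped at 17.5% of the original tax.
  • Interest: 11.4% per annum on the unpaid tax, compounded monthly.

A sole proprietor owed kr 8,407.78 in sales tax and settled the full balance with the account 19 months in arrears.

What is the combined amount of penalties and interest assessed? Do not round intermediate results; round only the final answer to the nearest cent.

Penalty (uncapped): 19 × 2.75% × kr 8,407.78 = kr 4,393.07…; cap = 17.5% × kr 8,407.78 = kr 1,471.36… → penalty = kr 1,471.36…
Interest (11.4%/yr ÷ 12 = 0.95%/month): kr 8,407.78 × ((1 + 0.0095)^19 − 1) = kr 1,654.6178…
Penalties + interest = kr 1,471.3615 + kr 1,654.6178… = kr 3,125.98

kr 3,125.98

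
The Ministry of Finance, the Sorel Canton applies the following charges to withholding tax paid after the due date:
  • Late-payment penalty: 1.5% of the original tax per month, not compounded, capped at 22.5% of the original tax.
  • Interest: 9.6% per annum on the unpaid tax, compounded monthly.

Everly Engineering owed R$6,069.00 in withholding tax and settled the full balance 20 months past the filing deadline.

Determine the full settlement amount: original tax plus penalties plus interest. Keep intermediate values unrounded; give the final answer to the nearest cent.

R$8,483.03

Penalty (uncapped): 20 × 1.5% × R$6,069.00 = R$1,820.70; cap = 22.5% × R$6,069.00 = R$1,365.53… → penalty = R$1,365.53…
Interest (9.6%/yr ÷ 12 = 0.8%/month): R$6,069.00 × ((1 + 0.008)^20 − 1) = R$1,048.5050…
Total = R$6,069.00 + R$1,365.5250 + R$1,048.5050… = R$8,483.03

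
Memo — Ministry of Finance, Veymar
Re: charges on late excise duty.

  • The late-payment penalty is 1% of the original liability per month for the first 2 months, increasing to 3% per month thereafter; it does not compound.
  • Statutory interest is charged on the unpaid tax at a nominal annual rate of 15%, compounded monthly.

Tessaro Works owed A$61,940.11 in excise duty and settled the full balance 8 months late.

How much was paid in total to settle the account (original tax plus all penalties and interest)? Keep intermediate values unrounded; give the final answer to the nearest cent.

A$80,800.01

Penalty, months 1–2: 2 × 1% × A$61,940.11 = A$1,238.80…
Penalty, months 3–8: 6 × 3% × A$61,940.11 = A$11,149.22…
Interest (15%/yr ÷ 12 = 1.25%/month): A$61,940.11 × ((1 + 0.0125)^8 − 1) = A$6,471.8806…
Total = A$61,940.11 + A$12,388.0220 + A$6,471.8806… = A$80,800.01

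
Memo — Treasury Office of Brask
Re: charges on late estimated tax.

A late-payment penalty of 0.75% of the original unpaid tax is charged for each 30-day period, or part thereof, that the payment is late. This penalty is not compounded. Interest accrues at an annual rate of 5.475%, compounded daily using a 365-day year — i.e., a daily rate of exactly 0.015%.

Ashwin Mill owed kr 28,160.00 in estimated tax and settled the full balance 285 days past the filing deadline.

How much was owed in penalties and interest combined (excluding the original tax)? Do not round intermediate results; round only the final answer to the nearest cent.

Penalty periods: ⌈285/30⌉ = 10; penalty = 10 × 0.75% × kr 28,160.00 = kr 2,112.00
Interest: kr 28,160.00 × ((1 + 0.00015)^285 − 1) = kr 28,160.00 × 0.04367360… = kr 1,229.8485…
Penalties + interest = kr 2,112.0000 + kr 1,229.8485… = kr 3,341.85

kr 3,341.85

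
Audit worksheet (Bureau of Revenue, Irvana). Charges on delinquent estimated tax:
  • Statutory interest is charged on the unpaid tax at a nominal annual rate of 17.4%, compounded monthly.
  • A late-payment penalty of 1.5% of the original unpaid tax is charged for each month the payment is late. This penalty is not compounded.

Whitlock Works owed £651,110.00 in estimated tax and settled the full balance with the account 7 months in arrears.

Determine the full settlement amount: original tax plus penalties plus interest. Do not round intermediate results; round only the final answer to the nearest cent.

£788,509.52

Late-payment penalty: 7 × 1.5% × £651,110.00 = £68,366.55
Interest (17.4%/yr ÷ 12 = 1.45%/month): £651,110.00 × ((1 + 0.0145)^7 − 1) = £69,032.9693…
Total = £651,110.00 + £68,366.5500 + £69,032.9693… = £788,509.52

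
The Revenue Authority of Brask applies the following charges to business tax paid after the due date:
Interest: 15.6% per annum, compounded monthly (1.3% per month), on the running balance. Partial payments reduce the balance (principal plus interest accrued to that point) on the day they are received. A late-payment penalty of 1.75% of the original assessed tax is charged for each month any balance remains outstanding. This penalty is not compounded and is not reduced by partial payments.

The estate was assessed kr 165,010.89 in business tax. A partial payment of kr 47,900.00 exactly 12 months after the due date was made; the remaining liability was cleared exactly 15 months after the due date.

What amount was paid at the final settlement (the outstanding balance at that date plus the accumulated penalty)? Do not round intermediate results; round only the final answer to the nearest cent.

kr 193,810.57

Balance at month 12: kr 165,010.8900 × (1 + 0.013)^12 = kr 192,675.2588…
After kr 47,900.00 payment: kr 192,675.2588… − kr 47,900.00 = kr 144,775.2588…
Balance at month 15: kr 144,775.2588… × (1 + 0.013)^3 = kr 150,495.2130…
Penalty: 15 × 1.75% × kr 165,010.89 = kr 43,315.36…
Final settlement = outstanding balance + penalty = kr 150,495.2130… + kr 43,315.36… = kr 193,810.57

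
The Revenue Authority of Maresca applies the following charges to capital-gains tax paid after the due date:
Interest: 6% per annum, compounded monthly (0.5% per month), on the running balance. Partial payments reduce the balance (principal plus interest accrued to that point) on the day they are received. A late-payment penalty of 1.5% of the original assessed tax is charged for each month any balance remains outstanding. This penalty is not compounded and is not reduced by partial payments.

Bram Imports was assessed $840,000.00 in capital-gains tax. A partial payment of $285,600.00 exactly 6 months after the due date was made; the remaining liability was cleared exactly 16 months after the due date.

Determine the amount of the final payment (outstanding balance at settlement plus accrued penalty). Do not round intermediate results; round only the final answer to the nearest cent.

$811,174.15

Balance at month 6: $840,000.0000 × (1 + 0.005)^6 = $865,517.1079…
After $285,600.00 payment: $865,517.1079… − $285,600.00 = $579,917.1079…
Balance at month 16: $579,917.1079… × (1 + 0.005)^10 = $609,574.1454…
Penalty: 16 × 1.5% × $840,000.00 = $201,600.00
Final settlement = outstanding balance + penalty = $609,574.1454… + $201,600.00 = $811,174.15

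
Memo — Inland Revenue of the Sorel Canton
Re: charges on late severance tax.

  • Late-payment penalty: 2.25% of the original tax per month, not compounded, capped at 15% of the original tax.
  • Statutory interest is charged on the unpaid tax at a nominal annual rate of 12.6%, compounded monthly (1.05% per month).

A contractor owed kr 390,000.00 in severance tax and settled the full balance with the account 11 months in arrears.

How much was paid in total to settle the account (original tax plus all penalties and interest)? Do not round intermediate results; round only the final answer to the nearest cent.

kr 495,985.94

Penalty (uncapped): 11 × 2.25% × kr 390,000.00 = kr 96,525.00; cap = 15% × kr 390,000.00 = kr 58,500.00 → penalty = kr 58,500.00
Interest: kr 390,000.00 × ((1 + 0.0105)^11 − 1) = kr 390,000.00 × 0.1217588… = kr 47,485.9433…
Total = kr 390,000.00 + kr 58,500.0000 + kr 47,485.9433… = kr 495,985.94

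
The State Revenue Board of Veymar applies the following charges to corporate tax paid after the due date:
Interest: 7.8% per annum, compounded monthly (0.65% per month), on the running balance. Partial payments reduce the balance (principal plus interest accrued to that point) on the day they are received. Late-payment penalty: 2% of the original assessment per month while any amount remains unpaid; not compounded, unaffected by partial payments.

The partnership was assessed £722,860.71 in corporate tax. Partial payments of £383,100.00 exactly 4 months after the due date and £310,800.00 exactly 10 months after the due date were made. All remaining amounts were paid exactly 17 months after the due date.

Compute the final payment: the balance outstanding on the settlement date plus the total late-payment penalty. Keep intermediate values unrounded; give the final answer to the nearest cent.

Balance at month 4: £722,860.7100 × (1 + 0.0065)^4 = £741,839.1290…
After £383,100.00 payment: £741,839.1290… − £383,100.00 = £358,739.1290…
Balance at month 10: £358,739.1290… × (1 + 0.0065)^6 = £372,959.2860…
After £310,800.00 payment: £372,959.2860… − £310,800.00 = £62,159.2860…
Balance at month 17: £62,159.2860… × (1 + 0.0065)^7 = £65,043.2857…
Penalty: 17 × 2% × £722,860.71 = £245,772.64…
Final settlement = outstanding balance + penalty = £65,043.2857… + £245,772.64… = £310,815.93

£310,815.93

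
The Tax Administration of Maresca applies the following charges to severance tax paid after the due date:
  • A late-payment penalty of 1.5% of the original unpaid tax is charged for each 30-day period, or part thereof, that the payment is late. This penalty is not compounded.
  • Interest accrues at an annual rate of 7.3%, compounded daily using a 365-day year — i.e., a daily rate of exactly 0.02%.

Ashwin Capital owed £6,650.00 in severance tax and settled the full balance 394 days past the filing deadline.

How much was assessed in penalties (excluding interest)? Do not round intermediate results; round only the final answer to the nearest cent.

£1,396.50

Penalty periods: ⌈394/30⌉ = 14; penalty = 14 × 1.5% × £6,650.00 = £1,396.50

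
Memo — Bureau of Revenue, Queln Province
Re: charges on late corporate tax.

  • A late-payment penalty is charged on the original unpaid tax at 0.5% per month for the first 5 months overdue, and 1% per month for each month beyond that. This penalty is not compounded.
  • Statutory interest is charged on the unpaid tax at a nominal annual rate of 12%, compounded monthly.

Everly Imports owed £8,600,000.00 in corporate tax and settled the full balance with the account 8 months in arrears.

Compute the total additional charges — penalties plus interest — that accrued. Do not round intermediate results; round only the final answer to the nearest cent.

£1,185,567.67

Penalty, months 1–5: 5 × 0.5% × £8,600,000.00 = £215,000.00
Penalty, months 6–8: 3 × 1% × £8,600,000.00 = £258,000.00
Interest (12%/yr ÷ 12 = 1%/month): £8,600,000.00 × ((1 + 0.01)^8 − 1) = £712,567.6684…
Penalties + interest = £473,000.0000 + £712,567.6684… = £1,185,567.67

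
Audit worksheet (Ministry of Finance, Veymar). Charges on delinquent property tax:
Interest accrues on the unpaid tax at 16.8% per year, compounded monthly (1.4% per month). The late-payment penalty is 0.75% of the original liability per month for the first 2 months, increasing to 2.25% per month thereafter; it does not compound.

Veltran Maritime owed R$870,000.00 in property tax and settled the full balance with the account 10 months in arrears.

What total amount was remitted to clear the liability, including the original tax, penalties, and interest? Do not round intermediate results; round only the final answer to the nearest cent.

Penalty, months 1–2: 2 × 0.75% × R$870,000.00 = R$13,050.00
Penalty, months 3–10: 8 × 2.25% × R$870,000.00 = R$156,600.00
Interest: R$870,000.00 × ((1 + 0.014)^10 − 1) = R$870,000.00 × 0.1491575… = R$129,767.0115…
Total = R$870,000.00 + R$169,650.0000 + R$129,767.0115… = R$1,169,417.01

R$1,169,417.01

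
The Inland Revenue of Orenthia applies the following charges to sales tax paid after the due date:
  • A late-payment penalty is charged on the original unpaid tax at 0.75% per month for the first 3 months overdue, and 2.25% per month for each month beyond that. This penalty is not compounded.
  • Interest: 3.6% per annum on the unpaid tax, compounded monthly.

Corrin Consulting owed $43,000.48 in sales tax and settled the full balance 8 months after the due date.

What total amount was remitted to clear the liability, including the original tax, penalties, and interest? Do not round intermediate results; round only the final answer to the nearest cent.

$49,848.46

Penalty, months 1–3: 3 × 0.75% × $43,000.48 = $967.51…
Penalty, months 4–8: 5 × 2.25% × $43,000.48 = $4,837.55…
Interest (3.6%/yr ÷ 12 = 0.3%/month): $43,000.48 × ((1 + 0.003)^8 − 1) = $1,042.9129…
Total = $43,000.48 + $5,805.0648 + $1,042.9129… = $49,848.46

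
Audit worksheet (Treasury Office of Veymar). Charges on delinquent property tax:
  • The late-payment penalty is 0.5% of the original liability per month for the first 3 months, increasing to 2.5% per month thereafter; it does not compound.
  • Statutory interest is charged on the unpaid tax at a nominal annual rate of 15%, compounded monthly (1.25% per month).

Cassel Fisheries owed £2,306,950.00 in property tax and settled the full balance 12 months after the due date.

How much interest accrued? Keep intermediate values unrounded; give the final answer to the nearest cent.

Interest: £2,306,950.00 × ((1 + 0.0125)^12 − 1) = £2,306,950.00 × 0.1607545… = £370,852.6347…

£370,852.63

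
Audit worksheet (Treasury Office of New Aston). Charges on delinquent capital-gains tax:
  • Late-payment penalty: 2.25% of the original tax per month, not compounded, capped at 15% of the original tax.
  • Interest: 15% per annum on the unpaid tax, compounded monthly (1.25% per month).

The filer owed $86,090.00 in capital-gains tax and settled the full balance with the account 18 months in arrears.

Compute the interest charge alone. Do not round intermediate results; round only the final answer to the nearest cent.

Interest: $86,090.00 × ((1 + 0.0125)^18 − 1) = $86,090.00 × 0.2505774… = $21,572.2079…

$21,572.21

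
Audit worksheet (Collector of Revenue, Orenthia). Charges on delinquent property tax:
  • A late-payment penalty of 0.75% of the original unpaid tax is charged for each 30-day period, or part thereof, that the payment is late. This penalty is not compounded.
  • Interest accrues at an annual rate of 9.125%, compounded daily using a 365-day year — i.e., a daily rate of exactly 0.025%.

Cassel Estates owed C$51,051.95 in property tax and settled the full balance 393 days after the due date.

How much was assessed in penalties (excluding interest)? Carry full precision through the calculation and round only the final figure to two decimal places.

Penalty periods: ⌈393/30⌉ = 14; penalty = 14 × 0.75% × C$51,051.95 = C$5,360.45…

C$5,360.45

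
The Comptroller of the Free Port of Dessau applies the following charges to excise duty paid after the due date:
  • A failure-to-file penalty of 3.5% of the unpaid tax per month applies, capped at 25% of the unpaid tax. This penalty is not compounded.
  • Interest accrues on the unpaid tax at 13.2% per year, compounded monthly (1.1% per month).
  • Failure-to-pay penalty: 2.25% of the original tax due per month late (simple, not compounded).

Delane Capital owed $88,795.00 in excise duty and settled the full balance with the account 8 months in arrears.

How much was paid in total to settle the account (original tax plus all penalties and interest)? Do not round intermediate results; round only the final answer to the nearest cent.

Failure-to-file: 8 × 3.5% × $88,795.00 = $24,862.60, capped at 25% × $88,795.00 = $22,198.75
Failure-to-pay penalty = 2.25% × $88,795.00 × 8 mo = $15,983.10
Interest: $88,795.00 × ((1 + 0.011)^8 − 1) = $88,795.00 × 0.0914636… = $8,121.5077…
Total = $88,795.00 + $38,181.8500 + $8,121.5077… = $135,098.36

$135,098.36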